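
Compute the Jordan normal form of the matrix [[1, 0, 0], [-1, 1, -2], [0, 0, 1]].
The characteristic polynomial is det(xI - A) = (x - 1)^3, so the eigenvalues are 1 (algebraic multiplicity 3).

For λ = 1: rank(A - I) = 1, rank((A - I)^2) = 0. The eigenspace has dimension 3 - 1 = 2, so there are 2 Jordan blocks; the rank sequence gives block sizes [2, 1].

Assembling the blocks gives the Jordan form J above.

J = [[1, 1, 0], [0, 1, 0], [0, 0, 1]]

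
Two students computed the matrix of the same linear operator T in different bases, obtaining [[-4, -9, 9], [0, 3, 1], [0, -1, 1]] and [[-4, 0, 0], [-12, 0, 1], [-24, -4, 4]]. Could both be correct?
Two matrices over a field are similar if and only if they have the same invariant factors.

Both A and B have characteristic polynomial (x - 2)^2(x + 4) and minimal polynomial (x - 2)^2(x + 4). Computing further, both have invariant factors (x - 2)^2(x + 4). Hence A and B are similar.

Yes.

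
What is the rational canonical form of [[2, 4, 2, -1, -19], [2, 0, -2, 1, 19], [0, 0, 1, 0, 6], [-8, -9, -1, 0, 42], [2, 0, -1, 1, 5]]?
The invariant factors of A (the non-unit diagonal entries of the Smith normal form of xI - A over ℚ[x]) are x - 4, (x - 4)(x^3 - 4x + 5), each dividing the next. The characteristic polynomial is their product, (x - 4)^2(x^3 - 4x + 5).

The rational canonical form is the block-diagonal matrix of companion matrices C(f_i):
R = [[4, 0, 0, 0, 0], [0, 0, 0, 0, 20], [0, 1, 0, 0, -21], [0, 0, 1, 0, 4], [0, 0, 0, 1, 4]].

Note the characteristic polynomial does not split into linear factors over ℚ, so A has no Jordan form over ℚ; the rational canonical form exists over any field.

R = [[4, 0, 0, 0, 0], [0, 0, 0, 0, 20], [0, 1, 0, 0, -21], [0, 0, 1, 0, 4], [0, 0, 0, 1, 4]]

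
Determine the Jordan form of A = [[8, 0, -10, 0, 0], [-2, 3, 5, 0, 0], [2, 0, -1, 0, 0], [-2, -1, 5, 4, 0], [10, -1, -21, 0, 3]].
The characteristic polynomial is det(xI - A) = (x - 4)^2(x - 3)^3, so the eigenvalues are 3 (algebraic multiplicity 3), 4 (algebraic multiplicity 2).

For λ = 3: rank(A - 3I) = 4, rank((A - 3I)^2) = 3, rank((A - 3I)^3) = 2. The eigenspace has dimension 5 - 4 = 1, so there is 1 Jordan block; the rank sequence gives block sizes [3].

For λ = 4: rank(A - 4I) = 3. The eigenspace has dimension 5 - 3 = 2, so there are 2 Jordan blocks; the rank sequence gives block sizes [1, 1].

Assembling the blocks gives the Jordan form J above.

J = [[3, 1, 0, 0, 0], [0, 3, 1, 0, 0], [0, 0, 3, 0, 0], [0, 0, 0, 4, 0], [0, 0, 0, 0, 4]]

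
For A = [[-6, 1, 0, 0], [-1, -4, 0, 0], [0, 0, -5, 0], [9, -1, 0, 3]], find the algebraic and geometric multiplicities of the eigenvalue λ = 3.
algebraic multiplicity 1, geometric multiplicity 1

The characteristic polynomial is (x - 3)(x + 5)^3, so the factor x - 3 appears with exponent 1: the algebraic multiplicity is 1.

rank(A - 3I) = 3, so the eigenspace has dimension 4 - 3 = 1: the geometric multiplicity is 1.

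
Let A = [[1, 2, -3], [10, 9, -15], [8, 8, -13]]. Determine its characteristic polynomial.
χ_A(x) = (x + 1)^3

xI - A = [[x - 1, -2, 3], [-10, x - 9, 15], [-8, -8, x + 13]].

Expanding det(xI - A) along the first row:
det(xI - A) = + (x - 1)·det([[x - 9, 15], [-8, x + 13]]) - (-2)·det([[-10, 15], [-8, x + 13]]) + (3)·det([[-10, x - 9], [-8, -8]]).

Evaluating gives χ_A(x) = x^3 + 3x^2 + 3x + 1 = (x + 1)^3.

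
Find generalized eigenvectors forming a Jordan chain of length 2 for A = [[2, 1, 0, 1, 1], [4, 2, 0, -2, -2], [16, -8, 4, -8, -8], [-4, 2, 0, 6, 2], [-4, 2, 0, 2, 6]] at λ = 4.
v_1 = [[0, 0, 0, 1, 0]]^T, v_2 = [[1, -2, -8, 2, 2]]^T

We seek v_1 ∈ ker((A - 4I)^2) \ ker(A - 4I), then set v_{i+1} = (A - 4I) v_i.

One such chain is v_1 = [[0, 0, 0, 1, 0]]^T, v_2 = [[1, -2, -8, 2, 2]]^T. Check: (A - 4I) v_2 = [[0, 0, 0, 0, 0]]^T = 0.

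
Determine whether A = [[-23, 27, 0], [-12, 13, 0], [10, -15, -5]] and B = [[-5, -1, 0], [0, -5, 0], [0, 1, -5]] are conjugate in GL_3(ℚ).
Yes.

Two matrices over a field are similar if and only if they have the same invariant factors.

Both A and B have characteristic polynomial (x + 5)^3 and minimal polynomial (x + 5)^2. Computing further, both have invariant factors x + 5, (x + 5)^2. Hence A and B are similar.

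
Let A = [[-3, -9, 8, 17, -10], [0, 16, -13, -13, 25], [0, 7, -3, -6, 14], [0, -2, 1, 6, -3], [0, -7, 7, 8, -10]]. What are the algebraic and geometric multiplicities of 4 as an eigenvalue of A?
The characteristic polynomial is (x - 4)^3(x + 3)^2, so the factor x - 4 appears with exponent 3: the algebraic multiplicity is 3.

rank(A - 4I) = 4, so the eigenspace has dimension 5 - 4 = 1: the geometric multiplicity is 1.

Since 1 < 3, A is not diagonalizable.

algebraic multiplicity 3, geometric multiplicity 1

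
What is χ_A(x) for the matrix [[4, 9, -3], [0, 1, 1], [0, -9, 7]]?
xI - A = [[x - 4, -9, 3], [0, x - 1, -1], [0, 9, x - 7]].

Expanding det(xI - A) along the first row:
det(xI - A) = + (x - 4)·det([[x - 1, -1], [9, x - 7]]) - (-9)·det([[0, -1], [0, x - 7]]) + (3)·det([[0, x - 1], [0, 9]]).

Evaluating gives χ_A(x) = x^3 - 12x^2 + 48x - 64 = (x - 4)^3.

χ_A(x) = (x - 4)^3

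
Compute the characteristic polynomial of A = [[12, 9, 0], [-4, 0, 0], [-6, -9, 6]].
χ_A(x) = (x - 6)^3

xI - A = [[x - 12, -9, 0], [4, x, 0], [6, 9, x - 6]].

Expanding det(xI - A) along the first row:
det(xI - A) = + (x - 12)·det([[x, 0], [9, x - 6]]) - (-9)·det([[4, 0], [6, x - 6]]) + (0)·det([[4, x], [6, 9]]).

Evaluating gives χ_A(x) = x^3 - 18x^2 + 108x - 216 = (x - 6)^3.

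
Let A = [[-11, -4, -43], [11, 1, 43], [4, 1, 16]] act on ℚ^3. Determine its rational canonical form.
The invariant factors of A (the non-unit diagonal entries of the Smith normal form of xI - A over ℚ[x]) are (x - 6)(x^2 + 2), each dividing the next. The characteristic polynomial is their product, (x - 6)(x^2 + 2).

The rational canonical form is the block-diagonal matrix of companion matrices C(f_i):
R = [[0, 0, 12], [1, 0, -2], [0, 1, 6]].

Note the characteristic polynomial does not split into linear factors over ℚ, so A has no Jordan form over ℚ; the rational canonical form exists over any field.

R = [[0, 0, 12], [1, 0, -2], [0, 1, 6]]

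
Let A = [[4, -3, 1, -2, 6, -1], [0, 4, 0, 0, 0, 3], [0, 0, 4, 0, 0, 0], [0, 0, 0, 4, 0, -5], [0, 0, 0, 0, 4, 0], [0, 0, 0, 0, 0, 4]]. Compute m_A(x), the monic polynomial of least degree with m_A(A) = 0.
The characteristic polynomial factors as (x - 4)^6. The minimal polynomial is ∏(x - λ)^{k_λ} where k_λ is the size of the largest Jordan block at λ.

For λ = 4: rank(A - 4I) = 2, and the largest Jordan block has size 3 (the smallest k with rank((A - 4I)^k) = rank((A - 4I)^(k+1))).

So m_A(x) = (x - 4)^3.

m_A(x) = (x - 4)^3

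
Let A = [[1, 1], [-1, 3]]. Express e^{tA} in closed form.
A has Jordan form J = [[2, 1], [0, 2]] with A = PJP^{-1}, so e^{tA} = P e^{tJ} P^{-1}.

For a Jordan block J_k(λ), e^{tJ_k(λ)} = e^{λt} · (I + tN + t^2 N^2/2! + ... + t^{k-1} N^{k-1}/(k-1)!) where N is the nilpotent superdiagonal part.

Assembling the blocks and conjugating back gives the entries of e^{tA} as shown above.

e^{tA} = [[(1 - t)*e^{2*t}, t*e^{2*t}], [-t*e^{2*t}, (t + 1)*e^{2*t}]]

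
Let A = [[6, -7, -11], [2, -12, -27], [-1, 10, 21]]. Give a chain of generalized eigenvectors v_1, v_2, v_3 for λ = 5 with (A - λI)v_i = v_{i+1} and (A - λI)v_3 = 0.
We seek v_1 ∈ ker((A - 5I)^3) \ ker((A - 5I)^2), then set v_{i+1} = (A - 5I) v_i.

One such chain is v_1 = [[1, 0, 0]]^T, v_2 = [[1, 2, -1]]^T, v_3 = [[-2, -5, 3]]^T. Check: (A - 5I) v_3 = [[0, 0, 0]]^T = 0.

v_1 = [[1, 0, 0]]^T, v_2 = [[1, 2, -1]]^T, v_3 = [[-2, -5, 3]]^T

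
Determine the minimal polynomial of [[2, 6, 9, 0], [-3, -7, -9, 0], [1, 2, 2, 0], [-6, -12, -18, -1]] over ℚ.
m_A(x) = (x + 1)^2

The characteristic polynomial factors as (x + 1)^4. The minimal polynomial is ∏(x - λ)^{k_λ} where k_λ is the size of the largest Jordan block at λ.

For λ = -1: rank(A + I) = 1, and the largest Jordan block has size 2 (the smallest k with rank((A + I)^k) = rank((A + I)^(k+1))).

So m_A(x) = (x + 1)^2.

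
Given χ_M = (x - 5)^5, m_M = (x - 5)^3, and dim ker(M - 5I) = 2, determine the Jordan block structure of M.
λ = 5: algebraic multiplicity 5 (exponent in χ_M), largest block size 3 (exponent in m_M), 2 blocks (geometric multiplicity). These force block sizes [3, 2].

Jordan blocks: (5, 3), (5, 2)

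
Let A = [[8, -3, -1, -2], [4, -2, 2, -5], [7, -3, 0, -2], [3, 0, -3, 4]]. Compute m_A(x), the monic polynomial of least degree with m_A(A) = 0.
m_A(x) = (x - 4)^2(x - 1)

The characteristic polynomial factors as (x - 4)^2(x - 1)^2. The minimal polynomial is ∏(x - λ)^{k_λ} where k_λ is the size of the largest Jordan block at λ.

For λ = 1: rank(A - I) = 2, and the largest Jordan block has size 1 (the smallest k with rank((A - I)^k) = rank((A - I)^(k+1))).
For λ = 4: rank(A - 4I) = 3, and the largest Jordan block has size 2 (the smallest k with rank((A - 4I)^k) = rank((A - 4I)^(k+1))).

So m_A(x) = (x - 4)^2(x - 1).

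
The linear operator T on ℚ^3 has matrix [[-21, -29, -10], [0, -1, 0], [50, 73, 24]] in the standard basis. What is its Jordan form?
The characteristic polynomial is det(xI - A) = (x - 4)(x + 1)^2, so the eigenvalues are -1 (algebraic multiplicity 2), 4 (algebraic multiplicity 1).

For λ = -1: rank(A + I) = 2, rank((A + I)^2) = 1. The eigenspace has dimension 3 - 2 = 1, so there is 1 Jordan block; the rank sequence gives block sizes [2].

For λ = 4: algebraic multiplicity 1 gives one 1×1 block.

Assembling the blocks gives the Jordan form J above.

J = [[-1, 1, 0], [0, -1, 0], [0, 0, 4]]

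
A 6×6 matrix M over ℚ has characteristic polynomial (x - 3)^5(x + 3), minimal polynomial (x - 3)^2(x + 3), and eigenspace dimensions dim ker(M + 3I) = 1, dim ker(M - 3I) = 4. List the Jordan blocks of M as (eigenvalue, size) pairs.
λ = -3: algebraic multiplicity 1 (exponent in χ_M), largest block size 1 (exponent in m_M), 1 block (geometric multiplicity). This forces block sizes [1].
λ = 3: algebraic multiplicity 5 (exponent in χ_M), largest block size 2 (exponent in m_M), 4 blocks (geometric multiplicity). These force block sizes [2, 1, 1, 1].

Jordan blocks: (-3, 1), (3, 2), (3, 1), (3, 1), (3, 1)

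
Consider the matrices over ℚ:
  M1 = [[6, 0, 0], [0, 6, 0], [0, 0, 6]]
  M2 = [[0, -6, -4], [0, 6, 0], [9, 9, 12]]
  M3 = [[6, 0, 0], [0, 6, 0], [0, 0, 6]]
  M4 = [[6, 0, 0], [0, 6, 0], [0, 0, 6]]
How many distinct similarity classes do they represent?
2 classes: {M1, M3, M4}, {M2}

Characteristic polynomials: χ_{M1} = (x - 6)^3, χ_{M2} = (x - 6)^3, χ_{M3} = (x - 6)^3, χ_{M4} = (x - 6)^3.

{M1, M3, M4}: invariant factors x - 6, x - 6, x - 6.

{M2}: invariant factors x - 6, (x - 6)^2.

Matrices are similar if and only if their invariant-factor lists agree; the partition into similarity classes is {M1, M3, M4}, {M2}.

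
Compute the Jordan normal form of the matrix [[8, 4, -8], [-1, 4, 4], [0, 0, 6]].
The characteristic polynomial is det(xI - A) = (x - 6)^3, so the eigenvalues are 6 (algebraic multiplicity 3).

For λ = 6: rank(A - 6I) = 1, rank((A - 6I)^2) = 0. The eigenspace has dimension 3 - 1 = 2, so there are 2 Jordan blocks; the rank sequence gives block sizes [2, 1].

Assembling the blocks gives the Jordan form J above.

J = [[6, 1, 0], [0, 6, 0], [0, 0, 6]]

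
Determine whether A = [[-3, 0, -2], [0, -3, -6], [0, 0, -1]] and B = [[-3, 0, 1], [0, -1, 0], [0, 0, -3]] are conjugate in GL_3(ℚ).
Both have characteristic polynomial (x + 1)(x + 3)^2, but the minimal polynomial of A is (x + 1)(x + 3) while the minimal polynomial of B is (x + 1)(x + 3)^2. The minimal polynomial is a similarity invariant, so A and B are not similar.

No.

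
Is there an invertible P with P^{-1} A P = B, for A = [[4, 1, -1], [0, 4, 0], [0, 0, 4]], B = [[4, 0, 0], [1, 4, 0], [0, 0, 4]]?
Two matrices over a field are similar if and only if they have the same invariant factors.

Both A and B have characteristic polynomial (x - 4)^3 and minimal polynomial (x - 4)^2. Computing further, both have invariant factors x - 4, (x - 4)^2. Hence A and B are similar.

Yes.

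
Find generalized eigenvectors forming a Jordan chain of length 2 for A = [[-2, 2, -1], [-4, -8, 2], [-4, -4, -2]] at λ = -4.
We seek v_1 ∈ ker((A + 4I)^2) \ ker(A + 4I), then set v_{i+1} = (A + 4I) v_i.

One such chain is v_1 = [[0, 0, 1]]^T, v_2 = [[-1, 2, 2]]^T. Check: (A + 4I) v_2 = [[0, 0, 0]]^T = 0.

v_1 = [[0, 0, 1]]^T, v_2 = [[-1, 2, 2]]^T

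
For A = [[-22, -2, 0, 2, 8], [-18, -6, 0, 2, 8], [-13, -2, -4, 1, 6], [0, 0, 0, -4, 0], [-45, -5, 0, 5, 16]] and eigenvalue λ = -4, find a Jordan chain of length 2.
We seek v_1 ∈ ker((A + 4I)^2) \ ker(A + 4I), then set v_{i+1} = (A + 4I) v_i.

One such chain is v_1 = [[0, 1, 0, 2, 0]]^T, v_2 = [[2, 2, 0, 0, 5]]^T. Check: (A + 4I) v_2 = [[0, 0, 0, 0, 0]]^T = 0.

v_1 = [[0, 1, 0, 2, 0]]^T, v_2 = [[2, 2, 0, 0, 5]]^T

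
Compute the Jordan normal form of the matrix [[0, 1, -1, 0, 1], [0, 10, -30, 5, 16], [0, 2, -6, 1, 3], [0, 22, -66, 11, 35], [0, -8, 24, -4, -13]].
The characteristic polynomial is det(xI - A) = x^3(x - 1)^2, so the eigenvalues are 0 (algebraic multiplicity 3), 1 (algebraic multiplicity 2).

For λ = 0: rank(A) = 3, rank(A^2) = 2. The eigenspace has dimension 5 - 3 = 2, so there are 2 Jordan blocks; the rank sequence gives block sizes [2, 1].

For λ = 1: rank(A - I) = 4, rank((A - I)^2) = 3. The eigenspace has dimension 5 - 4 = 1, so there is 1 Jordan block; the rank sequence gives block sizes [2].

Assembling the blocks gives the Jordan form J above.

J = [[0, 1, 0, 0, 0], [0, 0, 0, 0, 0], [0, 0, 0, 0, 0], [0, 0, 0, 1, 1], [0, 0, 0, 0, 1]]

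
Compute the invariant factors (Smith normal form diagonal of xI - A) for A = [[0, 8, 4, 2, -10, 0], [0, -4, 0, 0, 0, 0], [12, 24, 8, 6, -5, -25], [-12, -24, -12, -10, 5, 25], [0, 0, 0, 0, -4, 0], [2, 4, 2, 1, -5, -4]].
x + 4, x + 4, x + 4, (x - 1)^2(x + 4)

The Jordan structure of A has elementary divisors (x + 4), (x + 4), (x + 4), (x + 4), (x - 1)^2. Arranging the block sizes at each eigenvalue in decreasing order and taking row products gives the invariant factors.

Invariant factors (smallest first, each dividing the next): x + 4, x + 4, x + 4, (x - 1)^2(x + 4).

Check: the last factor (x - 1)^2(x + 4) is the minimal polynomial, and the product (x - 1)^2(x + 4)^4 is the characteristic polynomial.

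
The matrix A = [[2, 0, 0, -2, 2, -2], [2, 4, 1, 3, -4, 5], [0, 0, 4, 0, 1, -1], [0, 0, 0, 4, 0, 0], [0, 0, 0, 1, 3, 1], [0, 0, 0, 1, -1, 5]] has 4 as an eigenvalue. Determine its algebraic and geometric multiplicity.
algebraic multiplicity 5, geometric multiplicity 2

The characteristic polynomial is (x - 4)^5(x - 2), so the factor x - 4 appears with exponent 5: the algebraic multiplicity is 5.

rank(A - 4I) = 4, so the eigenspace has dimension 6 - 4 = 2: the geometric multiplicity is 2.

Since 2 < 5, A is not diagonalizable.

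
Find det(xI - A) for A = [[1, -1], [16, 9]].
χ_A(x) = (x - 5)^2

xI - A = [[x - 1, 1], [-16, x - 9]].

Expanding det(xI - A) along the first row:
det(xI - A) = + (x - 1)·det([[x - 9]]) - (1)·det([[-16]]).

Evaluating gives χ_A(x) = x^2 - 10x + 25 = (x - 5)^2.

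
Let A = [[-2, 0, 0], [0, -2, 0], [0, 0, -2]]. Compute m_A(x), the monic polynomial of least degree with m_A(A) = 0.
m_A(x) = x + 2

The characteristic polynomial factors as (x + 2)^3. The minimal polynomial is ∏(x - λ)^{k_λ} where k_λ is the size of the largest Jordan block at λ.

For λ = -2: rank(A + 2I) = 0, and the largest Jordan block has size 1 (the smallest k with rank((A + 2I)^k) = rank((A + 2I)^(k+1))).

So m_A(x) = x + 2.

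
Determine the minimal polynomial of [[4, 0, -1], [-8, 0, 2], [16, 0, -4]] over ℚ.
m_A(x) = x^2

The characteristic polynomial factors as x^3. The minimal polynomial is ∏(x - λ)^{k_λ} where k_λ is the size of the largest Jordan block at λ.

For λ = 0: rank(A) = 1, and the largest Jordan block has size 2 (the smallest k with rank(A^k) = rank(A^(k+1))).

So m_A(x) = x^2.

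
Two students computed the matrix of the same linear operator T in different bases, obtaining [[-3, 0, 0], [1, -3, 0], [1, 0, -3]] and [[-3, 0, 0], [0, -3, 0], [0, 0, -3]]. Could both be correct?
No.

Both have characteristic polynomial (x + 3)^3, but the minimal polynomial of A is (x + 3)^2 while the minimal polynomial of B is x + 3. The minimal polynomial is a similarity invariant, so A and B are not similar.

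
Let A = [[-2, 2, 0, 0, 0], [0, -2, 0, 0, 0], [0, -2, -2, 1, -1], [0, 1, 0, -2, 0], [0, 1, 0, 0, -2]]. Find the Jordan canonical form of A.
J = [[-2, 1, 0, 0, 0], [0, -2, 0, 0, 0], [0, 0, -2, 1, 0], [0, 0, 0, -2, 0], [0, 0, 0, 0, -2]]

The characteristic polynomial is det(xI - A) = (x + 2)^5, so the eigenvalues are -2 (algebraic multiplicity 5).

For λ = -2: rank(A + 2I) = 2, rank((A + 2I)^2) = 0. The eigenspace has dimension 5 - 2 = 3, so there are 3 Jordan blocks; the rank sequence gives block sizes [2, 2, 1].

Assembling the blocks gives the Jordan form J above.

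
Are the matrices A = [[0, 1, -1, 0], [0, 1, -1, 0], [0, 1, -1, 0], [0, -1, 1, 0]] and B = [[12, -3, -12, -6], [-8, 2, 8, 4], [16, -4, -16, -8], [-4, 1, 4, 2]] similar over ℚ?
Yes.

Two matrices over a field are similar if and only if they have the same invariant factors.

Both A and B have characteristic polynomial x^4 and minimal polynomial x^2. Computing further, both have invariant factors x, x, x^2. Hence A and B are similar.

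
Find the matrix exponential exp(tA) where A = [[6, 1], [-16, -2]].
A has Jordan form J = [[2, 1], [0, 2]] with A = PJP^{-1}, so e^{tA} = P e^{tJ} P^{-1}.

For a Jordan block J_k(λ), e^{tJ_k(λ)} = e^{λt} · (I + tN + t^2 N^2/2! + ... + t^{k-1} N^{k-1}/(k-1)!) where N is the nilpotent superdiagonal part.

Assembling the blocks and conjugating back gives the entries of e^{tA} as shown above.

e^{tA} = [[(4*t + 1)*e^{2*t}, t*e^{2*t}], [-16*t*e^{2*t}, (1 - 4*t)*e^{2*t}]]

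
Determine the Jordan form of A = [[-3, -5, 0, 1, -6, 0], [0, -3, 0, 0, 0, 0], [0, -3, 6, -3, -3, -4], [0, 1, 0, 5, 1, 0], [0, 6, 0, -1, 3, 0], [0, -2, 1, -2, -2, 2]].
J = [[-3, 1, 0, 0, 0, 0], [0, -3, 0, 0, 0, 0], [0, 0, 4, 1, 0, 0], [0, 0, 0, 4, 1, 0], [0, 0, 0, 0, 4, 0], [0, 0, 0, 0, 0, 4]]

The characteristic polynomial is det(xI - A) = (x - 4)^4(x + 3)^2, so the eigenvalues are -3 (algebraic multiplicity 2), 4 (algebraic multiplicity 4).

For λ = -3: rank(A + 3I) = 5, rank((A + 3I)^2) = 4. The eigenspace has dimension 6 - 5 = 1, so there is 1 Jordan block; the rank sequence gives block sizes [2].

For λ = 4: rank(A - 4I) = 4, rank((A - 4I)^2) = 3, rank((A - 4I)^3) = 2. The eigenspace has dimension 6 - 4 = 2, so there are 2 Jordan blocks; the rank sequence gives block sizes [3, 1].

Assembling the blocks gives the Jordan form J above.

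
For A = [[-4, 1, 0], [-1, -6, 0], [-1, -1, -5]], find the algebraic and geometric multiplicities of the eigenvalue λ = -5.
algebraic multiplicity 3, geometric multiplicity 2

The characteristic polynomial is (x + 5)^3, so the factor x + 5 appears with exponent 3: the algebraic multiplicity is 3.

rank(A + 5I) = 1, so the eigenspace has dimension 3 - 1 = 2: the geometric multiplicity is 2.

Since 2 < 3, A is not diagonalizable.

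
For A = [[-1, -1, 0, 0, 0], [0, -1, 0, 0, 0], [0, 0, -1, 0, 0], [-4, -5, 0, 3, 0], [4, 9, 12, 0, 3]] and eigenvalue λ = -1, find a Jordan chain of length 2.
We seek v_1 ∈ ker((A + I)^2) \ ker(A + I), then set v_{i+1} = (A + I) v_i.

One such chain is v_1 = [[0, -1, -1, -1, 5]]^T, v_2 = [[1, 0, 0, 1, -1]]^T. Check: (A + I) v_2 = [[0, 0, 0, 0, 0]]^T = 0.

v_1 = [[0, -1, -1, -1, 5]]^T, v_2 = [[1, 0, 0, 1, -1]]^T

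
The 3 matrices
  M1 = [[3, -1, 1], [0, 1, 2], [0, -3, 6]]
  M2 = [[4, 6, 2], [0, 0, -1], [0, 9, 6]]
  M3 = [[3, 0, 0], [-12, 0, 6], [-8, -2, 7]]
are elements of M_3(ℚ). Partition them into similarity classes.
Characteristic polynomials: χ_{M1} = (x - 4)(x - 3)^2, χ_{M2} = (x - 4)(x - 3)^2, χ_{M3} = (x - 4)(x - 3)^2.

{M1, M3}: invariant factors x - 3, (x - 4)(x - 3).

{M2}: invariant factors (x - 4)(x - 3)^2.

Matrices are similar if and only if their invariant-factor lists agree; the partition into similarity classes is {M1, M3}, {M2}.

2 classes: {M1, M3}, {M2}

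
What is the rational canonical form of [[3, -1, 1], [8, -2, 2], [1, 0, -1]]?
The invariant factors of A (the non-unit diagonal entries of the Smith normal form of xI - A over ℚ[x]) are x^3 + 2, each dividing the next. The characteristic polynomial is their product, x^3 + 2.

The rational canonical form is the block-diagonal matrix of companion matrices C(f_i):
R = [[0, 0, -2], [1, 0, 0], [0, 1, 0]].

Note the characteristic polynomial does not split into linear factors over ℚ, so A has no Jordan form over ℚ; the rational canonical form exists over any field.

R = [[0, 0, -2], [1, 0, 0], [0, 1, 0]]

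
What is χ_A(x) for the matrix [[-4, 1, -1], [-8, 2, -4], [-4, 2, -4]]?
χ_A(x) = (x + 2)^3

xI - A = [[x + 4, -1, 1], [8, x - 2, 4], [4, -2, x + 4]].

Expanding det(xI - A) along the first row:
det(xI - A) = + (x + 4)·det([[x - 2, 4], [-2, x + 4]]) - (-1)·det([[8, 4], [4, x + 4]]) + (1)·det([[8, x - 2], [4, -2]]).

Evaluating gives χ_A(x) = x^3 + 6x^2 + 12x + 8 = (x + 2)^3.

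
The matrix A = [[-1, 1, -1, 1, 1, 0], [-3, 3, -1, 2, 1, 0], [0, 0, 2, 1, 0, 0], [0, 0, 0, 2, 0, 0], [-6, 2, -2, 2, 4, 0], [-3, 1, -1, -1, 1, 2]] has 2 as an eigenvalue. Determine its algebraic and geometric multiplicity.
algebraic multiplicity 6, geometric multiplicity 4

The characteristic polynomial is (x - 2)^6, so the factor x - 2 appears with exponent 6: the algebraic multiplicity is 6.

rank(A - 2I) = 2, so the eigenspace has dimension 6 - 2 = 4: the geometric multiplicity is 4.

Since 4 < 6, A is not diagonalizable.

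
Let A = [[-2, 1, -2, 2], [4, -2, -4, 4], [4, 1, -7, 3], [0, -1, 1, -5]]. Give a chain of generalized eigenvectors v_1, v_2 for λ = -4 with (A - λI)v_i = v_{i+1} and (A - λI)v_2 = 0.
v_1 = [[0, 1, 0, 0]]^T, v_2 = [[1, 2, 1, -1]]^T

We seek v_1 ∈ ker((A + 4I)^2) \ ker(A + 4I), then set v_{i+1} = (A + 4I) v_i.

One such chain is v_1 = [[0, 1, 0, 0]]^T, v_2 = [[1, 2, 1, -1]]^T. Check: (A + 4I) v_2 = [[0, 0, 0, 0]]^T = 0.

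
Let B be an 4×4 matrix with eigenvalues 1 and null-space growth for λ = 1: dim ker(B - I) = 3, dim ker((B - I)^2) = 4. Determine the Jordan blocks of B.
λ = 1: successive nullity increments [3, 1] count blocks of size ≥ k; block sizes are [2, 1, 1].

Jordan blocks: (1, 2), (1, 1), (1, 1)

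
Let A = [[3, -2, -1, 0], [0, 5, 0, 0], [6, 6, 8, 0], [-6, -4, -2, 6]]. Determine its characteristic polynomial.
xI - A = [[x - 3, 2, 1, 0], [0, x - 5, 0, 0], [-6, -6, x - 8, 0], [6, 4, 2, x - 6]].

Expanding det(xI - A) along the first row:
det(xI - A) = + (x - 3)·det([[x - 5, 0, 0], [-6, x - 8, 0], [4, 2, x - 6]]) - (2)·det([[0, 0, 0], [-6, x - 8, 0], [6, 2, x - 6]]) + (1)·det([[0, x - 5, 0], [-6, -6, 0], [6, 4, x - 6]]) - (0)·det([[0, x - 5, 0], [-6, -6, x - 8], [6, 4, 2]]).

Evaluating gives χ_A(x) = x^4 - 22x^3 + 181x^2 - 660x + 900 = (x - 6)^2(x - 5)^2.

χ_A(x) = (x - 6)^2(x - 5)^2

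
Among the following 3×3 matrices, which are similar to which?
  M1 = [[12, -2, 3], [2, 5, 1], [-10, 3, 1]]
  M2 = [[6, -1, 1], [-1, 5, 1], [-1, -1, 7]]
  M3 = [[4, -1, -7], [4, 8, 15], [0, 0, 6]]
Characteristic polynomials: χ_{M1} = (x - 6)^3, χ_{M2} = (x - 6)^3, χ_{M3} = (x - 6)^3.

{M1, M2, M3}: invariant factors (x - 6)^3.

Matrices are similar if and only if their invariant-factor lists agree; the partition into similarity classes is {M1, M2, M3}.

1 class: {M1, M2, M3}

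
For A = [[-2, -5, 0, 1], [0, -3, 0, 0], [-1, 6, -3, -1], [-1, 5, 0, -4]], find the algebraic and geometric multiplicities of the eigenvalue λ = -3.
The characteristic polynomial is (x + 3)^4, so the factor x + 3 appears with exponent 4: the algebraic multiplicity is 4.

rank(A + 3I) = 2, so the eigenspace has dimension 4 - 2 = 2: the geometric multiplicity is 2.

Since 2 < 4, A is not diagonalizable.

algebraic multiplicity 4, geometric multiplicity 2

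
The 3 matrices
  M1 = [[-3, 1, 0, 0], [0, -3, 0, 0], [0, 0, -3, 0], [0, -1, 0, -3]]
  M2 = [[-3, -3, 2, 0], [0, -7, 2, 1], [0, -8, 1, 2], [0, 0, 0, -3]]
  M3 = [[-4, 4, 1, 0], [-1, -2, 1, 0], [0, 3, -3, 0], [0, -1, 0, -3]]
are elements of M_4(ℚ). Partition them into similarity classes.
Characteristic polynomials: χ_{M1} = (x + 3)^4, χ_{M2} = (x + 3)^4, χ_{M3} = (x + 3)^4.

{M1}: invariant factors x + 3, x + 3, (x + 3)^2.

{M2, M3}: invariant factors x + 3, (x + 3)^3.

Matrices are similar if and only if their invariant-factor lists agree; the partition into similarity classes is {M1}, {M2, M3}.

2 classes: {M1}, {M2, M3}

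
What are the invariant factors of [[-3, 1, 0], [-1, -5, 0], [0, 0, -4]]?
The Jordan structure of A has elementary divisors (x + 4)^2, (x + 4). Arranging the block sizes at each eigenvalue in decreasing order and taking row products gives the invariant factors.

Invariant factors (smallest first, each dividing the next): x + 4, (x + 4)^2.

Check: the last factor (x + 4)^2 is the minimal polynomial, and the product (x + 4)^3 is the characteristic polynomial.

x + 4, (x + 4)^2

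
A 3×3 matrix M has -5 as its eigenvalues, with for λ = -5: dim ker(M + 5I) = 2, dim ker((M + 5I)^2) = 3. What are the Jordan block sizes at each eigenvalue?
Jordan blocks: (-5, 2), (-5, 1)

λ = -5: successive nullity increments [2, 1] count blocks of size ≥ k; block sizes are [2, 1].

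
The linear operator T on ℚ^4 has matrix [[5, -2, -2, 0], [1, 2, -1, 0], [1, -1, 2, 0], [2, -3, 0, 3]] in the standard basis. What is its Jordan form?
The characteristic polynomial is det(xI - A) = (x - 3)^4, so the eigenvalues are 3 (algebraic multiplicity 4).

For λ = 3: rank(A - 3I) = 2, rank((A - 3I)^2) = 1, rank((A - 3I)^3) = 0. The eigenspace has dimension 4 - 2 = 2, so there are 2 Jordan blocks; the rank sequence gives block sizes [3, 1].

Assembling the blocks gives the Jordan form J above.

J = [[3, 1, 0, 0], [0, 3, 1, 0], [0, 0, 3, 0], [0, 0, 0, 3]]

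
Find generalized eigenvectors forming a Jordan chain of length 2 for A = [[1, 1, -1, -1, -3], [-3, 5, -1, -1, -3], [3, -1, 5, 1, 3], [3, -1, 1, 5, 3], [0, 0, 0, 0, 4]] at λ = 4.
We seek v_1 ∈ ker((A - 4I)^2) \ ker(A - 4I), then set v_{i+1} = (A - 4I) v_i.

One such chain is v_1 = [[0, 7, -4, -8, 6]]^T, v_2 = [[1, 1, -1, -1, 0]]^T. Check: (A - 4I) v_2 = [[0, 0, 0, 0, 0]]^T = 0.

v_1 = [[0, 7, -4, -8, 6]]^T, v_2 = [[1, 1, -1, -1, 0]]^T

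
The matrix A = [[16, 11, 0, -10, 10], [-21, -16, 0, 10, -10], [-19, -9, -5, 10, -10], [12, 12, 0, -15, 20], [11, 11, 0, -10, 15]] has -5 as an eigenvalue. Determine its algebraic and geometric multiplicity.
The characteristic polynomial is (x - 5)^2(x + 5)^3, so the factor x + 5 appears with exponent 3: the algebraic multiplicity is 3.

rank(A + 5I) = 3, so the eigenspace has dimension 5 - 3 = 2: the geometric multiplicity is 2.

Since 2 < 3, A is not diagonalizable.

algebraic multiplicity 3, geometric multiplicity 2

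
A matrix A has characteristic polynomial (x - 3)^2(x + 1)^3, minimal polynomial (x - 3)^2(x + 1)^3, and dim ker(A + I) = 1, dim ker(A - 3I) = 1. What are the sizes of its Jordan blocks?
Jordan blocks: (-1, 3), (3, 2)

λ = -1: algebraic multiplicity 3 (exponent in χ_A), largest block size 3 (exponent in m_A), 1 block (geometric multiplicity). This forces block sizes [3].
λ = 3: algebraic multiplicity 2 (exponent in χ_A), largest block size 2 (exponent in m_A), 1 block (geometric multiplicity). This forces block sizes [2].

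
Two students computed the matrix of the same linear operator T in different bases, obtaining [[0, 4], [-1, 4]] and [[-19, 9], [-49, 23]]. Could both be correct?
Yes.

Two matrices over a field are similar if and only if they have the same invariant factors.

Both A and B have characteristic polynomial (x - 2)^2 and minimal polynomial (x - 2)^2. Computing further, both have invariant factors (x - 2)^2. Hence A and B are similar.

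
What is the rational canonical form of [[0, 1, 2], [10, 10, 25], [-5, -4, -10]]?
R = [[0, 0, -5], [1, 0, 0], [0, 1, 0]]

The invariant factors of A (the non-unit diagonal entries of the Smith normal form of xI - A over ℚ[x]) are x^3 + 5, each dividing the next. The characteristic polynomial is their product, x^3 + 5.

The rational canonical form is the block-diagonal matrix of companion matrices C(f_i):
R = [[0, 0, -5], [1, 0, 0], [0, 1, 0]].

Note the characteristic polynomial does not split into linear factors over ℚ, so A has no Jordan form over ℚ; the rational canonical form exists over any field.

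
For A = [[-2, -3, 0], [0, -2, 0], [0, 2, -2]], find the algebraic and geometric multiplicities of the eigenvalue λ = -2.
The characteristic polynomial is (x + 2)^3, so the factor x + 2 appears with exponent 3: the algebraic multiplicity is 3.

rank(A + 2I) = 1, so the eigenspace has dimension 3 - 1 = 2: the geometric multiplicity is 2.

Since 2 < 3, A is not diagonalizable.

algebraic multiplicity 3, geometric multiplicity 2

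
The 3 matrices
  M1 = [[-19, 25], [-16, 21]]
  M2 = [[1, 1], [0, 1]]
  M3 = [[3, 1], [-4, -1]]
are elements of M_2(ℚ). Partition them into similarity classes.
1 class: {M1, M2, M3}

Characteristic polynomials: χ_{M1} = (x - 1)^2, χ_{M2} = (x - 1)^2, χ_{M3} = (x - 1)^2.

{M1, M2, M3}: invariant factors (x - 1)^2.

Matrices are similar if and only if their invariant-factor lists agree; the partition into similarity classes is {M1, M2, M3}.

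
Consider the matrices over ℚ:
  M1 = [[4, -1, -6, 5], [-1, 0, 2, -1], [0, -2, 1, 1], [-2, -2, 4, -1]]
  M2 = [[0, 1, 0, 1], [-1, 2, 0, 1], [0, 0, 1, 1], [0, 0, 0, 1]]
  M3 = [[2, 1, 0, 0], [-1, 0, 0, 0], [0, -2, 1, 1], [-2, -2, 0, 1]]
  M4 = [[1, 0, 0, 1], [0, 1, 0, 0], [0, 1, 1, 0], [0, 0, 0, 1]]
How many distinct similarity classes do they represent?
1 class: {M1, M2, M3, M4}

Characteristic polynomials: χ_{M1} = (x - 1)^4, χ_{M2} = (x - 1)^4, χ_{M3} = (x - 1)^4, χ_{M4} = (x - 1)^4.

{M1, M2, M3, M4}: invariant factors (x - 1)^2, (x - 1)^2.

Matrices are similar if and only if their invariant-factor lists agree; the partition into similarity classes is {M1, M2, M3, M4}.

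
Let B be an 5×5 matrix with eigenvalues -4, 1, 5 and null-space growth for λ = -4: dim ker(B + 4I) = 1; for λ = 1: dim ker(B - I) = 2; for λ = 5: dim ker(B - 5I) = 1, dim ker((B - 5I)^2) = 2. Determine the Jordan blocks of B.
λ = -4: successive nullity increments [1] count blocks of size ≥ k; block sizes are [1].
λ = 1: successive nullity increments [2] count blocks of size ≥ k; block sizes are [1, 1].
λ = 5: successive nullity increments [1, 1] count blocks of size ≥ k; block sizes are [2].

Jordan blocks: (-4, 1), (1, 1), (1, 1), (5, 2)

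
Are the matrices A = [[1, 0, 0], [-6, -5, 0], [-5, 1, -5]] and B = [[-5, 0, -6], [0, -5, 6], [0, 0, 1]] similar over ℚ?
No.

Both have characteristic polynomial (x - 1)(x + 5)^2, but the minimal polynomial of A is (x - 1)(x + 5)^2 while the minimal polynomial of B is (x - 1)(x + 5). The minimal polynomial is a similarity invariant, so A and B are not similar.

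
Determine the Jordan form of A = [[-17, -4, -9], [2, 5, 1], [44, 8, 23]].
J = [[1, 0, 0], [0, 5, 1], [0, 0, 5]]

The characteristic polynomial is det(xI - A) = (x - 5)^2(x - 1), so the eigenvalues are 1 (algebraic multiplicity 1), 5 (algebraic multiplicity 2).

For λ = 1: algebraic multiplicity 1 gives one 1×1 block.

For λ = 5: rank(A - 5I) = 2, rank((A - 5I)^2) = 1. The eigenspace has dimension 3 - 2 = 1, so there is 1 Jordan block; the rank sequence gives block sizes [2].

Assembling the blocks gives the Jordan form J above.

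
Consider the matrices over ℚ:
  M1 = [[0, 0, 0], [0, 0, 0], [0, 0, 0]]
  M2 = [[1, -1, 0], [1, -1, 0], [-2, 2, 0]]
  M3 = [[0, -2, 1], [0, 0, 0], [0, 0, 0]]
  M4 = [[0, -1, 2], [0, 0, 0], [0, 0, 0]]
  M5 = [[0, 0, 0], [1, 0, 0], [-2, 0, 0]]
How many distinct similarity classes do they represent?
2 classes: {M1}, {M2, M3, M4, M5}

Characteristic polynomials: χ_{M1} = x^3, χ_{M2} = x^3, χ_{M3} = x^3, χ_{M4} = x^3, χ_{M5} = x^3.

{M1}: invariant factors x, x, x.

{M2, M3, M4, M5}: invariant factors x, x^2.

Matrices are similar if and only if their invariant-factor lists agree; the partition into similarity classes is {M1}, {M2, M3, M4, M5}.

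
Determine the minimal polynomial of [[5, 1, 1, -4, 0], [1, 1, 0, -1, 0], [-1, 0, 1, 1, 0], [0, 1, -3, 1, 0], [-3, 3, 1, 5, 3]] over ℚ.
The characteristic polynomial factors as (x - 3)^3(x - 1)^2. The minimal polynomial is ∏(x - λ)^{k_λ} where k_λ is the size of the largest Jordan block at λ.

For λ = 1: rank(A - I) = 4, and the largest Jordan block has size 2 (the smallest k with rank((A - I)^k) = rank((A - I)^(k+1))).
For λ = 3: rank(A - 3I) = 3, and the largest Jordan block has size 2 (the smallest k with rank((A - 3I)^k) = rank((A - 3I)^(k+1))).

So m_A(x) = (x - 3)^2(x - 1)^2.

m_A(x) = (x - 3)^2(x - 1)^2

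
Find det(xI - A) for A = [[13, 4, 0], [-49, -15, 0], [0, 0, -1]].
χ_A(x) = (x + 1)^3

xI - A = [[x - 13, -4, 0], [49, x + 15, 0], [0, 0, x + 1]].

Expanding det(xI - A) along the first row:
det(xI - A) = + (x - 13)·det([[x + 15, 0], [0, x + 1]]) - (-4)·det([[49, 0], [0, x + 1]]) + (0)·det([[49, x + 15], [0, 0]]).

Evaluating gives χ_A(x) = x^3 + 3x^2 + 3x + 1 = (x + 1)^3.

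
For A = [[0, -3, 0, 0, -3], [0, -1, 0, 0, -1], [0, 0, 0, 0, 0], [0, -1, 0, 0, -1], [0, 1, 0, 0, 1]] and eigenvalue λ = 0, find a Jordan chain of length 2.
We seek v_1 ∈ ker(A^2) \ ker(A), then set v_{i+1} = A v_i.

One such chain is v_1 = [[0, 1, 0, 0, 0]]^T, v_2 = [[-3, -1, 0, -1, 1]]^T. Check: A v_2 = [[0, 0, 0, 0, 0]]^T = 0.

v_1 = [[0, 1, 0, 0, 0]]^T, v_2 = [[-3, -1, 0, -1, 1]]^T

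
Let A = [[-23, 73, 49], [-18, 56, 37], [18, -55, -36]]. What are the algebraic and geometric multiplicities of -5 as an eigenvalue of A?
The characteristic polynomial is (x - 1)^2(x + 5), so the factor x + 5 appears with exponent 1: the algebraic multiplicity is 1.

rank(A + 5I) = 2, so the eigenspace has dimension 3 - 2 = 1: the geometric multiplicity is 1.

algebraic multiplicity 1, geometric multiplicity 1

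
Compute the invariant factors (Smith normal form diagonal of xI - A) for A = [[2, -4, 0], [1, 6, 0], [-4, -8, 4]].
x - 4, (x - 4)^2

The Jordan structure of A has elementary divisors (x - 4)^2, (x - 4). Arranging the block sizes at each eigenvalue in decreasing order and taking row products gives the invariant factors.

Invariant factors (smallest first, each dividing the next): x - 4, (x - 4)^2.

Check: the last factor (x - 4)^2 is the minimal polynomial, and the product (x - 4)^3 is the characteristic polynomial.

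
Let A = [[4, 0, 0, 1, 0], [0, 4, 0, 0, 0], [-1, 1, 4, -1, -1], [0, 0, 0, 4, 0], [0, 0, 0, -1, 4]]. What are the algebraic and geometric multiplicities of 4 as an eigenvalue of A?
algebraic multiplicity 5, geometric multiplicity 3

The characteristic polynomial is (x - 4)^5, so the factor x - 4 appears with exponent 5: the algebraic multiplicity is 5.

rank(A - 4I) = 2, so the eigenspace has dimension 5 - 2 = 3: the geometric multiplicity is 3.

Since 3 < 5, A is not diagonalizable.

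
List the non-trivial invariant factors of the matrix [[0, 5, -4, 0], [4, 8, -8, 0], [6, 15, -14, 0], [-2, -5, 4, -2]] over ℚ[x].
x + 2, x + 2, (x + 2)^2

The Jordan structure of A has elementary divisors (x + 2)^2, (x + 2), (x + 2). Arranging the block sizes at each eigenvalue in decreasing order and taking row products gives the invariant factors.

Invariant factors (smallest first, each dividing the next): x + 2, x + 2, (x + 2)^2.

Check: the last factor (x + 2)^2 is the minimal polynomial, and the product (x + 2)^4 is the characteristic polynomial.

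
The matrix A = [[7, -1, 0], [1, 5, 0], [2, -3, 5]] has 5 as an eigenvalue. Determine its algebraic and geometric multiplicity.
algebraic multiplicity 1, geometric multiplicity 1

The characteristic polynomial is (x - 6)^2(x - 5), so the factor x - 5 appears with exponent 1: the algebraic multiplicity is 1.

rank(A - 5I) = 2, so the eigenspace has dimension 3 - 2 = 1: the geometric multiplicity is 1.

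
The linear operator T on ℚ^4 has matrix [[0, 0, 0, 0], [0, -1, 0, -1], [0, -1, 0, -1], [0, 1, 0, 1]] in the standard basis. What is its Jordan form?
The characteristic polynomial is det(xI - A) = x^4, so the eigenvalues are 0 (algebraic multiplicity 4).

For λ = 0: rank(A) = 1, rank(A^2) = 0. The eigenspace has dimension 4 - 1 = 3, so there are 3 Jordan blocks; the rank sequence gives block sizes [2, 1, 1].

Assembling the blocks gives the Jordan form J above.

J = [[0, 1, 0, 0], [0, 0, 0, 0], [0, 0, 0, 0], [0, 0, 0, 0]]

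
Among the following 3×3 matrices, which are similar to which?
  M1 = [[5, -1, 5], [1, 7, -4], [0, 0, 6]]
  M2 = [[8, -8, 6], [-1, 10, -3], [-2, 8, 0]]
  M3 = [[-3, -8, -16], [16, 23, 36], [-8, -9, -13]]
3 classes: {M1}, {M2}, {M3}

Characteristic polynomials: χ_{M1} = (x - 6)^3, χ_{M2} = (x - 6)^3, χ_{M3} = (x - 5)^2(x + 3).

{M1}: invariant factors (x - 6)^3.

{M2}: invariant factors x - 6, (x - 6)^2.

{M3}: invariant factors (x - 5)^2(x + 3).

Matrices are similar if and only if their invariant-factor lists agree; the partition into similarity classes is {M1}, {M2}, {M3}.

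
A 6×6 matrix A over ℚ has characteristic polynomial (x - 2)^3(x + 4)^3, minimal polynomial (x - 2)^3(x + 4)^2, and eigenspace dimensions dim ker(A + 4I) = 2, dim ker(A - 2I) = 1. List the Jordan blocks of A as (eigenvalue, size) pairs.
λ = -4: algebraic multiplicity 3 (exponent in χ_A), largest block size 2 (exponent in m_A), 2 blocks (geometric multiplicity). These force block sizes [2, 1].
λ = 2: algebraic multiplicity 3 (exponent in χ_A), largest block size 3 (exponent in m_A), 1 block (geometric multiplicity). This forces block sizes [3].

Jordan blocks: (-4, 2), (-4, 1), (2, 3)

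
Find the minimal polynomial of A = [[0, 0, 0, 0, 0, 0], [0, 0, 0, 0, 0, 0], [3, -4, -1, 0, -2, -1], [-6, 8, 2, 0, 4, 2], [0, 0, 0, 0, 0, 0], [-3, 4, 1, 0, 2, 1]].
The characteristic polynomial factors as x^6. The minimal polynomial is ∏(x - λ)^{k_λ} where k_λ is the size of the largest Jordan block at λ.

For λ = 0: rank(A) = 1, and the largest Jordan block has size 2 (the smallest k with rank(A^k) = rank(A^(k+1))).

So m_A(x) = x^2.

m_A(x) = x^2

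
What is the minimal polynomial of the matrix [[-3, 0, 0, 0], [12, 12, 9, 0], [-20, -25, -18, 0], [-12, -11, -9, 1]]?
m_A(x) = (x - 1)(x + 3)^2

The characteristic polynomial factors as (x - 1)(x + 3)^3. The minimal polynomial is ∏(x - λ)^{k_λ} where k_λ is the size of the largest Jordan block at λ.

For λ = -3: rank(A + 3I) = 2, and the largest Jordan block has size 2 (the smallest k with rank((A + 3I)^k) = rank((A + 3I)^(k+1))).
For λ = 1: rank(A - I) = 3, and the largest Jordan block has size 1 (the smallest k with rank((A - I)^k) = rank((A - I)^(k+1))).

So m_A(x) = (x - 1)(x + 3)^2.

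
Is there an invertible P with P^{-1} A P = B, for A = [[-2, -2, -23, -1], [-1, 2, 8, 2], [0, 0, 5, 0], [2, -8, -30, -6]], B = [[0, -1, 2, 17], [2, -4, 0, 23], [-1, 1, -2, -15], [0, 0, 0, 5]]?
Two matrices over a field are similar if and only if they have the same invariant factors.

Both A and B have characteristic polynomial (x - 5)(x + 2)^3 and minimal polynomial (x - 5)(x + 2)^3. Computing further, both have invariant factors (x - 5)(x + 2)^3. Hence A and B are similar.

Yes.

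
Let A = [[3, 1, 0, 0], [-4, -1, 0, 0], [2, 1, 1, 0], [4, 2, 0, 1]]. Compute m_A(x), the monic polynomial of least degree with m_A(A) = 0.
m_A(x) = (x - 1)^2

The characteristic polynomial factors as (x - 1)^4. The minimal polynomial is ∏(x - λ)^{k_λ} where k_λ is the size of the largest Jordan block at λ.

For λ = 1: rank(A - I) = 1, and the largest Jordan block has size 2 (the smallest k with rank((A - I)^k) = rank((A - I)^(k+1))).

So m_A(x) = (x - 1)^2.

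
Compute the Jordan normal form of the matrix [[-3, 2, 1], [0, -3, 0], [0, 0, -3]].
J = [[-3, 1, 0], [0, -3, 0], [0, 0, -3]]

The characteristic polynomial is det(xI - A) = (x + 3)^3, so the eigenvalues are -3 (algebraic multiplicity 3).

For λ = -3: rank(A + 3I) = 1, rank((A + 3I)^2) = 0. The eigenspace has dimension 3 - 1 = 2, so there are 2 Jordan blocks; the rank sequence gives block sizes [2, 1].

Assembling the blocks gives the Jordan form J above.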